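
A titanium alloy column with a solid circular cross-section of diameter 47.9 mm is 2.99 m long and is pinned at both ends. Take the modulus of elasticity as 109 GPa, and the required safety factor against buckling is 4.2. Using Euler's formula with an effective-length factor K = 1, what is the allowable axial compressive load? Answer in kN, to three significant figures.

I = πd⁴/64 = π×47.9⁴/64 = 258400 mm⁴.
Effective length L_e = KL = 1×2.99 m = 2990 mm.
Euler critical load P_cr = π²EI/L_e² = π²×109000×258400/2990² = 31100 N.
P_allow = P_cr/n = 31100/4.2 = 7404 N.

P_allow = 7.40 kN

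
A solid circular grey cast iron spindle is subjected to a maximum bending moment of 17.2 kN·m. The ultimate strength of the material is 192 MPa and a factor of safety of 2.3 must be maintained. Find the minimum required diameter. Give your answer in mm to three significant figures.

σ_allow = 192/2.3 = 83.48 MPa.
For a solid circular section σ = 32M/(πd³), so d³ = 32M/(π σ_allow) = 32×1.7200×10^7/(π×83.48) = 2.099×10^6 mm³.
d = 128.0 mm.

d = 128 mm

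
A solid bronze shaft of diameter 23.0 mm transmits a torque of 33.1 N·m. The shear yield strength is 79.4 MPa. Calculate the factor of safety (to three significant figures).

n = 5.73

τ = 16T/(πd³) = 16×33100/(π×23.0³) = 13.86 MPa.
n = τ_limit/τ = 79.4/13.86 = 5.731.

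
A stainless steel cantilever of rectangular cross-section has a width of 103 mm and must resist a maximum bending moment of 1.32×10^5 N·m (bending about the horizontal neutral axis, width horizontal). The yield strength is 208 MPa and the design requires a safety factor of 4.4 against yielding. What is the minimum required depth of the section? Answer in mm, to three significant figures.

h = 403 mm

σ_allow = 208/4.4 = 47.27 MPa.
For a rectangular section σ = 6M/(bh²), so h² = 6M/(b σ_allow) = 6×1.3200×10^8/(103×47.27) = 162700 mm².
h = 403.3 mm.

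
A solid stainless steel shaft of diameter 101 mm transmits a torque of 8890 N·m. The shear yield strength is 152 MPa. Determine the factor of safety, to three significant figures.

τ = 16T/(πd³) = 16×8890000/(π×101³) = 43.94 MPa.
n = τ_limit/τ = 152/43.94 = 3.459.

n = 3.46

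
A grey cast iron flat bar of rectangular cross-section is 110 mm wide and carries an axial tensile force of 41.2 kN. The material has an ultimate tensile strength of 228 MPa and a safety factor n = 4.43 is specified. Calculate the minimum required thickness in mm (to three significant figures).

t = 7.28 mm

σ_allow = 228/4.43 = 51.47 MPa.
Required area A = F/σ_allow = 41200/51.47 = 800.5 mm².
t = A/w = 800.5/110 = 7.277 mm.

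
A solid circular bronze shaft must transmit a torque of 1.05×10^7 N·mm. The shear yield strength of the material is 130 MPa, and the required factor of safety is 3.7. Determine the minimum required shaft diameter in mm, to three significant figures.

Allowable shear stress τ_allow = 130/3.7 = 35.14 MPa.
For a solid shaft τ = 16T/(πd³), so d³ = 16T/(π τ_allow) = 16×1.0500×10^7/(π×35.14) = 1.522×10^6 mm³.
d = (1.522×10^6)^(1/3) = 115.0 mm.

d = 115 mm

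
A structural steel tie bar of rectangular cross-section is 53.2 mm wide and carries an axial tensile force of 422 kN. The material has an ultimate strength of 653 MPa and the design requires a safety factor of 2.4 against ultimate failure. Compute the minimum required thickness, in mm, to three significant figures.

t = 29.2 mm

σ_allow = 653/2.4 = 272.1 MPa.
Required area A = F/σ_allow = 422000/272.1 = 1551 mm².
t = A/w = 1551/53.2 = 29.15 mm.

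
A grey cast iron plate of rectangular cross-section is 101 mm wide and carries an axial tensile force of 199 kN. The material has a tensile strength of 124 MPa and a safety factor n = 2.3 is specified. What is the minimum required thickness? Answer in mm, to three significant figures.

σ_allow = 124/2.3 = 53.91 MPa.
Required area A = F/σ_allow = 199000/53.91 = 3691 mm².
t = A/w = 3691/101 = 36.55 mm.

t = 36.5 mm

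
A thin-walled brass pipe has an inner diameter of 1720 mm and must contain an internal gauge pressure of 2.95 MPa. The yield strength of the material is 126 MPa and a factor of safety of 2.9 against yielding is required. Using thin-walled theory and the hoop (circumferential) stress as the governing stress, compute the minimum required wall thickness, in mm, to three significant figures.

σ_allow = 126/2.9 = 43.45 MPa.
Hoop stress σ_h = pD/(2t), so t = pD/(2σ_allow) = 2.95×1720/(2×43.45) = 58.39 mm.

t = 58.4 mm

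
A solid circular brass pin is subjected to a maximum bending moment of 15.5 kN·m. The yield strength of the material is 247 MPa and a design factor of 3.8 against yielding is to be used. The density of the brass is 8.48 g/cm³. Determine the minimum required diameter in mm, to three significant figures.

σ_allow = 247/3.8 = 65.00 MPa.
For a solid circular section σ = 32M/(πd³), so d³ = 32M/(π σ_allow) = 32×1.5500×10^7/(π×65.00) = 2.429×10^6 mm³.
d = 134.4 mm.

d = 134 mm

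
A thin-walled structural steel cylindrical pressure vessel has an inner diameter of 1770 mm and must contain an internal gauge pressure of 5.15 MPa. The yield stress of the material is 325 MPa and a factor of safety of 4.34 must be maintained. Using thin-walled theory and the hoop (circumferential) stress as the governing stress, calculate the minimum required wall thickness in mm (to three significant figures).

σ_allow = 325/4.34 = 74.88 MPa.
Hoop stress σ_h = pD/(2t), so t = pD/(2σ_allow) = 5.15×1770/(2×74.88) = 60.86 mm.

t = 60.9 mm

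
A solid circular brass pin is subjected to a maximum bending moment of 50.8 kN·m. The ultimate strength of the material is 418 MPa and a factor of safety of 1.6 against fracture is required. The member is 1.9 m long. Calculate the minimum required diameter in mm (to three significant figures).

d = 126 mm

σ_allow = 418/1.6 = 261.2 MPa.
For a solid circular section σ = 32M/(πd³), so d³ = 32M/(π σ_allow) = 32×5.0800×10^7/(π×261.2) = 1.981×10^6 mm³.
d = 125.6 mm.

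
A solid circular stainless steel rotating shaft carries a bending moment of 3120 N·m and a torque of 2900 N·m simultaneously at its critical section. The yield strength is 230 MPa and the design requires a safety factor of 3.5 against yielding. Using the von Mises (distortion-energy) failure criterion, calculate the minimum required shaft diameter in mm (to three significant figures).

d = 85.3 mm

σ_allow = σ_y/n = 230/3.5 = 65.71 MPa.
For a solid shaft σ_b = 32M/(πd³) and τ = 16T/(πd³), so the von Mises stress is σ' = (16/πd³)·√(4M²+3T²).
√(4M²+3T²) = √(4×(3.120×10^6)² + 3×(2.900×10^6)²) = 8.010×10^6 N·mm.
d³ = 16×8.010×10^6/(π×65.71) = 620800 mm³.
d = 85.31 mm.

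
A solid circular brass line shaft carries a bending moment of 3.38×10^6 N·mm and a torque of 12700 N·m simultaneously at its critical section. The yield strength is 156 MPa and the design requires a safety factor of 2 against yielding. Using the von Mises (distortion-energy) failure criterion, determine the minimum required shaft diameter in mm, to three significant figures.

σ_allow = σ_y/n = 156/2 = 78.00 MPa.
For a solid shaft σ_b = 32M/(πd³) and τ = 16T/(πd³), so the von Mises stress is σ' = (16/πd³)·√(4M²+3T²).
√(4M²+3T²) = √(4×(3.380×10^6)² + 3×(1.270×10^7)²) = 2.301×10^7 N·mm.
d³ = 16×2.301×10^7/(π×78.00) = 1.503×10^6 mm³.
d = 114.5 mm.

d = 115 mm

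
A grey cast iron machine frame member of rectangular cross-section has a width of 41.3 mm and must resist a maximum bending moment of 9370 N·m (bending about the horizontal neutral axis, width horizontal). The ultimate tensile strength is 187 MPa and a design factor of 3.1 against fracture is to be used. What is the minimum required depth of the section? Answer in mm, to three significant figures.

σ_allow = 187/3.1 = 60.32 MPa.
For a rectangular section σ = 6M/(bh²), so h² = 6M/(b σ_allow) = 6×9370000/(41.3×60.32) = 22570 mm².
h = 150.2 mm.

h = 150 mm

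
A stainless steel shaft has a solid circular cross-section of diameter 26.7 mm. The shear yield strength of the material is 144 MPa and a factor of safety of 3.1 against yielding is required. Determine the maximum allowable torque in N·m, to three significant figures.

T_allow = 174 N·m

τ_allow = 144/3.1 = 46.45 MPa.
For a solid shaft T_allow = τ_allow·πd³/16; πd³/16 = π×26.7³/16 = 3737 mm³.
T_allow = 46.45×3737 = 173600 N·mm = 173.6 N·m.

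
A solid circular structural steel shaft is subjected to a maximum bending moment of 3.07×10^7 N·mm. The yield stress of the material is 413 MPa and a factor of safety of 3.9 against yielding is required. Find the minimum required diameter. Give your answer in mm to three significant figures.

σ_allow = 413/3.9 = 105.9 MPa.
For a solid circular section σ = 32M/(πd³), so d³ = 32M/(π σ_allow) = 32×3.0700×10^7/(π×105.9) = 2.953×10^6 mm³.
d = 143.5 mm.

d = 143 mm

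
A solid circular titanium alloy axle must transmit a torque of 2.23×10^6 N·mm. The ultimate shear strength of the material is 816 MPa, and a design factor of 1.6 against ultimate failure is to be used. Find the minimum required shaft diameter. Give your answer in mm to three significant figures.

Allowable shear stress τ_allow = 816/1.6 = 510.0 MPa.
For a solid shaft τ = 16T/(πd³), so d³ = 16T/(π τ_allow) = 16×2230000/(π×510.0) = 22270 mm³.
d = (22270)^(1/3) = 28.13 mm.

d = 28.1 mm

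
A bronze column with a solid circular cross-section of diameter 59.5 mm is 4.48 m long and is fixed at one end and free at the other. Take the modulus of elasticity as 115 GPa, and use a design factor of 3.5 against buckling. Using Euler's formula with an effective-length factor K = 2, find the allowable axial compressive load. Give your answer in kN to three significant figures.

P_allow = 2.49 kN

I = πd⁴/64 = π×59.5⁴/64 = 615200 mm⁴.
Effective length L_e = KL = 2×4.48 m = 8960 mm.
Euler critical load P_cr = π²EI/L_e² = π²×115000×615200/8960² = 8698 N.
P_allow = P_cr/n = 8698/3.5 = 2485 N.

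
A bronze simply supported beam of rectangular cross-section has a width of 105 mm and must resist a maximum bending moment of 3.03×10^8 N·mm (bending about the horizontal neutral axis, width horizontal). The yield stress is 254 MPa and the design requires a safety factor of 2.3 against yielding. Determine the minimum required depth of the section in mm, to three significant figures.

h = 396 mm

σ_allow = 254/2.3 = 110.4 MPa.
For a rectangular section σ = 6M/(bh²), so h² = 6M/(b σ_allow) = 6×3.0300×10^8/(105×110.4) = 156800 mm².
h = 396.0 mm.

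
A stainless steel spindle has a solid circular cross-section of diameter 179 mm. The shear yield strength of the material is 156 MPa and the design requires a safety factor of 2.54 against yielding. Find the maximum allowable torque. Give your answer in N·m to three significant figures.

T_allow = 69200 N·m

τ_allow = 156/2.54 = 61.42 MPa.
For a solid shaft T_allow = τ_allow·πd³/16; πd³/16 = π×179³/16 = 1.126×10^6 mm³.
T_allow = 61.42×1.126×10^6 = 6.916×10^7 N·mm = 69160 N·m.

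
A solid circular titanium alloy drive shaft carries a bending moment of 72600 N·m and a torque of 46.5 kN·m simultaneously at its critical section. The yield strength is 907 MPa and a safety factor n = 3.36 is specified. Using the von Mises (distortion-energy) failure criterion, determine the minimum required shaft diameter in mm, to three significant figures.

σ_allow = σ_y/n = 907/3.36 = 269.9 MPa.
For a solid shaft σ_b = 32M/(πd³) and τ = 16T/(πd³), so the von Mises stress is σ' = (16/πd³)·√(4M²+3T²).
√(4M²+3T²) = √(4×(7.260×10^7)² + 3×(4.650×10^7)²) = 1.660×10^8 N·mm.
d³ = 16×1.660×10^8/(π×269.9) = 3.133×10^6 mm³.
d = 146.3 mm.

d = 146 mm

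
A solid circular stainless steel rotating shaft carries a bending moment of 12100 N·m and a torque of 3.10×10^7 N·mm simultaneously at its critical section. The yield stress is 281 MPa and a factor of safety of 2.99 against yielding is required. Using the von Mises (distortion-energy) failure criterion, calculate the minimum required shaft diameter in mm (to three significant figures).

σ_allow = σ_y/n = 281/2.99 = 93.98 MPa.
For a solid shaft σ_b = 32M/(πd³) and τ = 16T/(πd³), so the von Mises stress is σ' = (16/πd³)·√(4M²+3T²).
√(4M²+3T²) = √(4×(1.210×10^7)² + 3×(3.100×10^7)²) = 5.890×10^7 N·mm.
d³ = 16×5.890×10^7/(π×93.98) = 3.192×10^6 mm³.
d = 147.2 mm.

d = 147 mm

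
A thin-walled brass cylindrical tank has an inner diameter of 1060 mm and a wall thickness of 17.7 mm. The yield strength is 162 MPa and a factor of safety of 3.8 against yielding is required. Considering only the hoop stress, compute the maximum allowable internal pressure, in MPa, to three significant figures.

p_allow = 1.42 MPa

σ_allow = 162/3.8 = 42.63 MPa.
σ_h = pD/(2t) → p_allow = 2σ_allow t/D = 2×42.63×17.7/1060 = 1.424 MPa.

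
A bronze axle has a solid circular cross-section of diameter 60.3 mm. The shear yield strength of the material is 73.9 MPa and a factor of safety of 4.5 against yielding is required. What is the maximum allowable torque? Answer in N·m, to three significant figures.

τ_allow = 73.9/4.5 = 16.42 MPa.
For a solid shaft T_allow = τ_allow·πd³/16; πd³/16 = π×60.3³/16 = 43050 mm³.
T_allow = 16.42×43050 = 707000 N·mm = 707.0 N·m.

T_allow = 707 N·m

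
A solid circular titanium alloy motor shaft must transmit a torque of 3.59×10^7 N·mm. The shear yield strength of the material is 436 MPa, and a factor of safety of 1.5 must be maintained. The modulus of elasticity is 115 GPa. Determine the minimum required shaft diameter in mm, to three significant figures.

d = 85.7 mm

Allowable shear stress τ_allow = 436/1.5 = 290.7 MPa.
For a solid shaft τ = 16T/(πd³), so d³ = 16T/(π τ_allow) = 16×3.5900×10^7/(π×290.7) = 629000 mm³.
d = (629000)^(1/3) = 85.68 mm.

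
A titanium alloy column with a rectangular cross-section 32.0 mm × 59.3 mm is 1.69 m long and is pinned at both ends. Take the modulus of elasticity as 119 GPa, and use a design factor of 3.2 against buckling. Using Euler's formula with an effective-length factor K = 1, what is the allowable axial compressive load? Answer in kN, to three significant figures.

Buckling occurs about the weak axis: I_min = h·b³/12 = 59.3×32.0³/12 = 161900 mm⁴ (b = 32.0 mm is the smaller dimension).
Effective length L_e = KL = 1×1.69 m = 1690 mm.
Euler critical load P_cr = π²EI/L_e² = π²×119000×161900/1690² = 66590 N.
P_allow = P_cr/n = 66590/3.2 = 20810 N.

P_allow = 20.8 kN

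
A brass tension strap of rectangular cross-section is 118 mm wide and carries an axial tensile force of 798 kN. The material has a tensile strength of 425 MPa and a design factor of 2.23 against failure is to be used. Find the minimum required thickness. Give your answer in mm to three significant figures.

σ_allow = 425/2.23 = 190.6 MPa.
Required area A = F/σ_allow = 798000/190.6 = 4187 mm².
t = A/w = 4187/118 = 35.48 mm.

t = 35.5 mm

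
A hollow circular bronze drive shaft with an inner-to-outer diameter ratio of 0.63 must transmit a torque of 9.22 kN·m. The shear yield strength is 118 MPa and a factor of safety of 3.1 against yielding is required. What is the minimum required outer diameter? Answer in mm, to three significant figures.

τ_allow = 118/3.1 = 38.06 MPa.
For a hollow shaft τ = 16T/[πd_o³(1−k⁴)] with k = 0.63, so 1−k⁴ = 0.8425.
d_o³ = 16T/[π τ_allow (1−k⁴)] = 16×9220000/(π×38.06×0.8425) = 1.464×10^6 mm³.
d_o = 113.6 mm.

d_o = 114 mm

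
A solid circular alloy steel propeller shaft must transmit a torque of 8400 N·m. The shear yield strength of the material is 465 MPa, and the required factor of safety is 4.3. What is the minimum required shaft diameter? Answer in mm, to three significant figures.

d = 73.4 mm

Allowable shear stress τ_allow = 465/4.3 = 108.1 MPa.
For a solid shaft τ = 16T/(πd³), so d³ = 16T/(π τ_allow) = 16×8400000/(π×108.1) = 395600 mm³.
d = (395600)^(1/3) = 73.41 mm.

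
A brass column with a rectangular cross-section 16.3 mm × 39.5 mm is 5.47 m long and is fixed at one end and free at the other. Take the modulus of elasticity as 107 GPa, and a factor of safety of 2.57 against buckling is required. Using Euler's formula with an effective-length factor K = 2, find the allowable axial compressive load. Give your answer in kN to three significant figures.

P_allow = 0.0489 kN

Buckling occurs about the weak axis: I_min = h·b³/12 = 39.5×16.3³/12 = 14260 mm⁴ (b = 16.3 mm is the smaller dimension).
Effective length L_e = KL = 2×5.47 m = 10940 mm.
Euler critical load P_cr = π²EI/L_e² = π²×107000×14260/10940² = 125.8 N.
P_allow = P_cr/n = 125.8/2.57 = 48.94 N.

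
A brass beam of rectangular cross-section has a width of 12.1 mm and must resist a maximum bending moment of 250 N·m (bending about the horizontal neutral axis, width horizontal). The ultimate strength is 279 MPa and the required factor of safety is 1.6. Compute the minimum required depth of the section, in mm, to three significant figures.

h = 26.7 mm

σ_allow = 279/1.6 = 174.4 MPa.
For a rectangular section σ = 6M/(bh²), so h² = 6M/(b σ_allow) = 6×250000/(12.1×174.4) = 710.9 mm².
h = 26.66 mm.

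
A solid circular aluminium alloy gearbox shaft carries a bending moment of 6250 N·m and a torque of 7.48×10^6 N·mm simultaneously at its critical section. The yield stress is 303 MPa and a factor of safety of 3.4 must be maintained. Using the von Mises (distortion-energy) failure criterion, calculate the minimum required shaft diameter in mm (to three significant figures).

σ_allow = σ_y/n = 303/3.4 = 89.12 MPa.
For a solid shaft σ_b = 32M/(πd³) and τ = 16T/(πd³), so the von Mises stress is σ' = (16/πd³)·√(4M²+3T²).
√(4M²+3T²) = √(4×(6.250×10^6)² + 3×(7.480×10^6)²) = 1.800×10^7 N·mm.
d³ = 16×1.800×10^7/(π×89.12) = 1.029×10^6 mm³.
d = 101.0 mm.

d = 101 mm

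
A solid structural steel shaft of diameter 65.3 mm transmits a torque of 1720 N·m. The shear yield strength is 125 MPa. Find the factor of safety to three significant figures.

n = 3.97

τ = 16T/(πd³) = 16×1720000/(π×65.3³) = 31.46 MPa.
n = τ_limit/τ = 125/31.46 = 3.973.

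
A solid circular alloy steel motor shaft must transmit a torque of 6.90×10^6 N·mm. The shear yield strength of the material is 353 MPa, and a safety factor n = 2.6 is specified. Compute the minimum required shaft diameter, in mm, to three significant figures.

Allowable shear stress τ_allow = 353/2.6 = 135.8 MPa.
For a solid shaft τ = 16T/(πd³), so d³ = 16T/(π τ_allow) = 16×6900000/(π×135.8) = 258800 mm³.
d = (258800)^(1/3) = 63.73 mm.

d = 63.7 mm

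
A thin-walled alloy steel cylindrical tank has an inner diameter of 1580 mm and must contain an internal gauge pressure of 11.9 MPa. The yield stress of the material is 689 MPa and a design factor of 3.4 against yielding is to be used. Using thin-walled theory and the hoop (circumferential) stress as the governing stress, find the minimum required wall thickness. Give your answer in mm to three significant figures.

t = 46.4 mm

σ_allow = 689/3.4 = 202.6 MPa.
Hoop stress σ_h = pD/(2t), so t = pD/(2σ_allow) = 11.9×1580/(2×202.6) = 46.39 mm.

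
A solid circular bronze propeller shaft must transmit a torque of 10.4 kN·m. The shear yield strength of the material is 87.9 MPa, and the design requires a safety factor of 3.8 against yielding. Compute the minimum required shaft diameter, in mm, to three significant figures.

Allowable shear stress τ_allow = 87.9/3.8 = 23.13 MPa.
For a solid shaft τ = 16T/(πd³), so d³ = 16T/(π τ_allow) = 16×1.0400×10^7/(π×23.13) = 2.290×10^6 mm³.
d = (2.290×10^6)^(1/3) = 131.8 mm.

d = 132 mm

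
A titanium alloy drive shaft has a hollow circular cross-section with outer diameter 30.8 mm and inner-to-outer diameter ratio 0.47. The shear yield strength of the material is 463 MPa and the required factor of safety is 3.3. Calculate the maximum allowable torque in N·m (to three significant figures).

τ_allow = 463/3.3 = 140.3 MPa.
For a hollow shaft T_allow = τ_allow·πd_o³(1−k⁴)/16 with 1−k⁴ = 0.9512, so πd_o³(1−k⁴)/16 = 5457 mm³.
T_allow = 140.3×5457 = 765600 N·mm = 765.6 N·m.

T_allow = 766 N·m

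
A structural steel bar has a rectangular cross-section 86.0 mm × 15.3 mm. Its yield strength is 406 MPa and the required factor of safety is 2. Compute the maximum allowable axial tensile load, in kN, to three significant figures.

σ_allow = 406/2 = 203.0 MPa.
A = 86.0×15.3 = 1316 mm².
F_allow = σ_allow × A = 203.0×1316 = 267100 N.

F_allow = 267 kN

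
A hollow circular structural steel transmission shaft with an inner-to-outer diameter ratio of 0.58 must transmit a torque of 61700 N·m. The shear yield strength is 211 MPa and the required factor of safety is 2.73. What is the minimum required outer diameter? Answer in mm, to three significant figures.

d_o = 166 mm

τ_allow = 211/2.73 = 77.29 MPa.
For a hollow shaft τ = 16T/[πd_o³(1−k⁴)] with k = 0.58, so 1−k⁴ = 0.8868.
d_o³ = 16T/[π τ_allow (1−k⁴)] = 16×6.1700×10^7/(π×77.29×0.8868) = 4.585×10^6 mm³.
d_o = 166.1 mm.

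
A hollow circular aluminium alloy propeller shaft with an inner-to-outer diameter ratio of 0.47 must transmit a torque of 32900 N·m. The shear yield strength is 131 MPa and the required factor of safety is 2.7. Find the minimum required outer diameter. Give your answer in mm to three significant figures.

τ_allow = 131/2.7 = 48.52 MPa.
For a hollow shaft τ = 16T/[πd_o³(1−k⁴)] with k = 0.47, so 1−k⁴ = 0.9512.
d_o³ = 16T/[π τ_allow (1−k⁴)] = 16×3.2900×10^7/(π×48.52×0.9512) = 3.631×10^6 mm³.
d_o = 153.7 mm.

d_o = 154 mm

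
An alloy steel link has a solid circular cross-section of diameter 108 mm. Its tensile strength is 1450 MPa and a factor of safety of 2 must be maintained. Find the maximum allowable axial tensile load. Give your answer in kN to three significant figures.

σ_allow = 1450/2 = 725.0 MPa.
A = πd²/4 = π×108²/4 = 9161 mm².
F_allow = σ_allow × A = 725.0×9161 = 6.642×10^6 N.

F_allow = 6640 kN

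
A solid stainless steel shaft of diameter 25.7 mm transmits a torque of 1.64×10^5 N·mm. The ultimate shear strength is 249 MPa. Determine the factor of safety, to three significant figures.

n = 5.06

τ = 16T/(πd³) = 16×164000/(π×25.7³) = 49.21 MPa.
n = τ_limit/τ = 249/49.21 = 5.060.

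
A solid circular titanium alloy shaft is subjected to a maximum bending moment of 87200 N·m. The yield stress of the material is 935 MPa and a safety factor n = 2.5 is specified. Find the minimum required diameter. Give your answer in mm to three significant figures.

d = 133 mm

σ_allow = 935/2.5 = 374.0 MPa.
For a solid circular section σ = 32M/(πd³), so d³ = 32M/(π σ_allow) = 32×8.7200×10^7/(π×374.0) = 2.375×10^6 mm³.
d = 133.4 mm.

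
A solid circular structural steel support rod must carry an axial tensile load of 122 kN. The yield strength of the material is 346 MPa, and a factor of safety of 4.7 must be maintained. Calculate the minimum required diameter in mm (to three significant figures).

Allowable stress σ_allow = 346/4.7 = 73.62 MPa.
Required area A = F/σ_allow = 122000/73.62 = 1657 mm².
A = πd²/4 → d = √(4A/π) = 45.94 mm.

d = 45.9 mm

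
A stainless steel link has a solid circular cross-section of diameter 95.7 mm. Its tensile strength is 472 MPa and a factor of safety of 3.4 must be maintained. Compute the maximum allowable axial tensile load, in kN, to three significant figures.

σ_allow = 472/3.4 = 138.8 MPa.
A = πd²/4 = π×95.7²/4 = 7193 mm².
F_allow = σ_allow × A = 138.8×7193 = 998600 N.

F_allow = 999 kN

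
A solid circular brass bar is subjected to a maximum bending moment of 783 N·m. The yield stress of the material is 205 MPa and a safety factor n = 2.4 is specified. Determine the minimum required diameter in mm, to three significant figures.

d = 45.4 mm

σ_allow = 205/2.4 = 85.42 MPa.
For a solid circular section σ = 32M/(πd³), so d³ = 32M/(π σ_allow) = 32×783000/(π×85.42) = 93370 mm³.
d = 45.37 mm.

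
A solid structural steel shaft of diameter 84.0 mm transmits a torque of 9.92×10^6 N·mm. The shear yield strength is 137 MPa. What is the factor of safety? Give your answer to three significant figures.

τ = 16T/(πd³) = 16×9920000/(π×84.0³) = 85.24 MPa.
n = τ_limit/τ = 137/85.24 = 1.607.

n = 1.61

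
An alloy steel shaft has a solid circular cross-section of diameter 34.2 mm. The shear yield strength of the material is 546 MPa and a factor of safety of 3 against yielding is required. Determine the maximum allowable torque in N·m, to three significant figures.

τ_allow = 546/3 = 182.0 MPa.
For a solid shaft T_allow = τ_allow·πd³/16; πd³/16 = π×34.2³/16 = 7854 mm³.
T_allow = 182.0×7854 = 1.429×10^6 N·mm = 1429 N·m.

T_allow = 1430 N·m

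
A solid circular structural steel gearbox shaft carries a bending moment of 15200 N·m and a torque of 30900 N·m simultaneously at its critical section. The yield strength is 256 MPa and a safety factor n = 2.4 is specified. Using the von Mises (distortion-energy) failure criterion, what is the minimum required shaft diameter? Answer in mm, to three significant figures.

d = 143 mm

σ_allow = σ_y/n = 256/2.4 = 106.7 MPa.
For a solid shaft σ_b = 32M/(πd³) and τ = 16T/(πd³), so the von Mises stress is σ' = (16/πd³)·√(4M²+3T²).
√(4M²+3T²) = √(4×(1.520×10^7)² + 3×(3.090×10^7)²) = 6.155×10^7 N·mm.
d³ = 16×6.155×10^7/(π×106.7) = 2.939×10^6 mm³.
d = 143.2 mm.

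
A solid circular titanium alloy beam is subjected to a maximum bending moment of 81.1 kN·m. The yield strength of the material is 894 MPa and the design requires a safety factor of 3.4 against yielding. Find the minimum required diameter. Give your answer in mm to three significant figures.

σ_allow = 894/3.4 = 262.9 MPa.
For a solid circular section σ = 32M/(πd³), so d³ = 32M/(π σ_allow) = 32×8.1100×10^7/(π×262.9) = 3.142×10^6 mm³.
d = 146.5 mm.

d = 146 mm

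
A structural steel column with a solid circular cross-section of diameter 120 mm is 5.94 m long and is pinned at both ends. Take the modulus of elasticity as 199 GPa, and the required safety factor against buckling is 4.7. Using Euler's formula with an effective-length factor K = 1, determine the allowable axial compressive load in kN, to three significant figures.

I = πd⁴/64 = π×120⁴/64 = 1.018×10^7 mm⁴.
Effective length L_e = KL = 1×5.94 m = 5940 mm.
Euler critical load P_cr = π²EI/L_e² = π²×199000×1.018×10^7/5940² = 566600 N.
P_allow = P_cr/n = 566600/4.7 = 120600 N.

P_allow = 121 kN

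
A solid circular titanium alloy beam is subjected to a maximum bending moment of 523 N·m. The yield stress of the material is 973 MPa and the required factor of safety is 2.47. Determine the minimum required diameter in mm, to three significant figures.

σ_allow = 973/2.47 = 393.9 MPa.
For a solid circular section σ = 32M/(πd³), so d³ = 32M/(π σ_allow) = 32×523000/(π×393.9) = 13520 mm³.
d = 23.82 mm.

d = 23.8 mm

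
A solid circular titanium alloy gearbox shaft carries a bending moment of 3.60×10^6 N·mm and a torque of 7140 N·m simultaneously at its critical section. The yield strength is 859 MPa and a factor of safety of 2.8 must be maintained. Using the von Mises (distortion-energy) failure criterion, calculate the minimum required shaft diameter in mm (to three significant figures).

d = 61.9 mm

σ_allow = σ_y/n = 859/2.8 = 306.8 MPa.
For a solid shaft σ_b = 32M/(πd³) and τ = 16T/(πd³), so the von Mises stress is σ' = (16/πd³)·√(4M²+3T²).
√(4M²+3T²) = √(4×(3.600×10^6)² + 3×(7.140×10^6)²) = 1.431×10^7 N·mm.
d³ = 16×1.431×10^7/(π×306.8) = 237600 mm³.
d = 61.93 mm.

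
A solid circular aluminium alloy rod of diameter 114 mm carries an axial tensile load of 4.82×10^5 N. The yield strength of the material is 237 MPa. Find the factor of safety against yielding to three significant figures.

n = 5.02

A = πd²/4 = 10210 mm².
σ = F/A = 482000/10210 = 47.22 MPa.
n = 237/47.22 = 5.019.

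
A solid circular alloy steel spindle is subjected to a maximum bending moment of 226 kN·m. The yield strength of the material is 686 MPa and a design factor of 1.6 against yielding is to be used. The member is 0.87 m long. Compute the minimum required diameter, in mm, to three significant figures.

σ_allow = 686/1.6 = 428.8 MPa.
For a solid circular section σ = 32M/(πd³), so d³ = 32M/(π σ_allow) = 32×2.2600×10^8/(π×428.8) = 5.369×10^6 mm³.
d = 175.1 mm.

d = 175 mm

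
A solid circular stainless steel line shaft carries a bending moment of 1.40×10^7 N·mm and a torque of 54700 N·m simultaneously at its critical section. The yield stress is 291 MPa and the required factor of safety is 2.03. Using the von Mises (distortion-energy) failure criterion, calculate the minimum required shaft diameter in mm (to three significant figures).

d = 152 mm

σ_allow = σ_y/n = 291/2.03 = 143.3 MPa.
For a solid shaft σ_b = 32M/(πd³) and τ = 16T/(πd³), so the von Mises stress is σ' = (16/πd³)·√(4M²+3T²).
√(4M²+3T²) = √(4×(1.400×10^7)² + 3×(5.470×10^7)²) = 9.879×10^7 N·mm.
d³ = 16×9.879×10^7/(π×143.3) = 3.510×10^6 mm³.
d = 152.0 mm.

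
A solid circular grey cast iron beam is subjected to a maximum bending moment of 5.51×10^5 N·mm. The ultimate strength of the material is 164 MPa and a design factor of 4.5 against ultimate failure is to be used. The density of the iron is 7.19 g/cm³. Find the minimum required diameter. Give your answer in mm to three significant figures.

σ_allow = 164/4.5 = 36.44 MPa.
For a solid circular section σ = 32M/(πd³), so d³ = 32M/(π σ_allow) = 32×551000/(π×36.44) = 154000 mm³.
d = 53.60 mm.

d = 53.6 mm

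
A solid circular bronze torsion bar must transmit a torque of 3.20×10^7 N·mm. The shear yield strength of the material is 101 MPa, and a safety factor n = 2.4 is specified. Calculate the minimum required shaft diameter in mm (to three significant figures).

d = 157 mm

Allowable shear stress τ_allow = 101/2.4 = 42.08 MPa.
For a solid shaft τ = 16T/(πd³), so d³ = 16T/(π τ_allow) = 16×3.2000×10^7/(π×42.08) = 3.873×10^6 mm³.
d = (3.873×10^6)^(1/3) = 157.0 mm.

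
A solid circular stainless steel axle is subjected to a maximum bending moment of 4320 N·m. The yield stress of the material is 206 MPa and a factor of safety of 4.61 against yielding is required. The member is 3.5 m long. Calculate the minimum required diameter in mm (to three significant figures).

σ_allow = 206/4.61 = 44.69 MPa.
For a solid circular section σ = 32M/(πd³), so d³ = 32M/(π σ_allow) = 32×4320000/(π×44.69) = 984700 mm³.
d = 99.49 mm.

d = 99.5 mm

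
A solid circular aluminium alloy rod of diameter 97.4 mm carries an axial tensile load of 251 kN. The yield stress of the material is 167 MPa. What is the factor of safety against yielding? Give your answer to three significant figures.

A = πd²/4 = 7451 mm².
σ = F/A = 251000/7451 = 33.69 MPa.
n = 167/33.69 = 4.957.

n = 4.96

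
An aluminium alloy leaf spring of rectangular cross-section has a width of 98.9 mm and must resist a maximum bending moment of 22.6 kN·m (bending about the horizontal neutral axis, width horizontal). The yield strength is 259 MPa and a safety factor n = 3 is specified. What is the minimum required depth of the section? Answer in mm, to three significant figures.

h = 126 mm

σ_allow = 259/3 = 86.33 MPa.
For a rectangular section σ = 6M/(bh²), so h² = 6M/(b σ_allow) = 6×2.2600×10^7/(98.9×86.33) = 15880 mm².
h = 126.0 mm.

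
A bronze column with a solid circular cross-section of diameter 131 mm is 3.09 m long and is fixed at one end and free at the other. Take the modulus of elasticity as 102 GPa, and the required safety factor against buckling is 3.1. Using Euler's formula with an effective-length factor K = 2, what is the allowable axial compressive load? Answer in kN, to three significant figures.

P_allow = 123 kN

I = πd⁴/64 = π×131⁴/64 = 1.446×10^7 mm⁴.
Effective length L_e = KL = 2×3.09 m = 6180 mm.
Euler critical load P_cr = π²EI/L_e² = π²×102000×1.446×10^7/6180² = 381000 N.
P_allow = P_cr/n = 381000/3.1 = 122900 N.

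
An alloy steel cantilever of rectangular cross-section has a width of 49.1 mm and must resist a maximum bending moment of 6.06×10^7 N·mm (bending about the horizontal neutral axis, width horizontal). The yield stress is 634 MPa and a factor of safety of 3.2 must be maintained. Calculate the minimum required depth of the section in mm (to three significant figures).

h = 193 mm

σ_allow = 634/3.2 = 198.1 MPa.
For a rectangular section σ = 6M/(bh²), so h² = 6M/(b σ_allow) = 6×6.0600×10^7/(49.1×198.1) = 37380 mm².
h = 193.3 mm.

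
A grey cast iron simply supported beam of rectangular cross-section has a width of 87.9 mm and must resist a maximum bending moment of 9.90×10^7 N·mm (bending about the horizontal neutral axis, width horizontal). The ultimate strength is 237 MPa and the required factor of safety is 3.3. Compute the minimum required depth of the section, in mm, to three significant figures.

σ_allow = 237/3.3 = 71.82 MPa.
For a rectangular section σ = 6M/(bh²), so h² = 6M/(b σ_allow) = 6×9.9000×10^7/(87.9×71.82) = 94090 mm².
h = 306.7 mm.

h = 307 mm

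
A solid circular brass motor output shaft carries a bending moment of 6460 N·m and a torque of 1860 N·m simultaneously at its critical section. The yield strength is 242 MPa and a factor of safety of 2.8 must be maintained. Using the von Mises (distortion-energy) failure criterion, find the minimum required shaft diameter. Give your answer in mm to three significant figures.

σ_allow = σ_y/n = 242/2.8 = 86.43 MPa.
For a solid shaft σ_b = 32M/(πd³) and τ = 16T/(πd³), so the von Mises stress is σ' = (16/πd³)·√(4M²+3T²).
√(4M²+3T²) = √(4×(6.460×10^6)² + 3×(1.860×10^6)²) = 1.332×10^7 N·mm.
d³ = 16×1.332×10^7/(π×86.43) = 784600 mm³.
d = 92.23 mm.

d = 92.2 mm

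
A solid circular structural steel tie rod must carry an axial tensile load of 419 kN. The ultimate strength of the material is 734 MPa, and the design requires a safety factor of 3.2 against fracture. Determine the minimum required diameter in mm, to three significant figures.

Allowable stress σ_allow = 734/3.2 = 229.4 MPa.
Required area A = F/σ_allow = 419000/229.4 = 1827 mm².
A = πd²/4 → d = √(4A/π) = 48.23 mm.

d = 48.2 mm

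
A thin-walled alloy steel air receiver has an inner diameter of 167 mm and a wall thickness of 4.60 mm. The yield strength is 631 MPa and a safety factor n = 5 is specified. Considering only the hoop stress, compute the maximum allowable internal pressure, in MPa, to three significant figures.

p_allow = 6.95 MPa

σ_allow = 631/5 = 126.2 MPa.
σ_h = pD/(2t) → p_allow = 2σ_allow t/D = 2×126.2×4.60/167 = 6.952 MPa.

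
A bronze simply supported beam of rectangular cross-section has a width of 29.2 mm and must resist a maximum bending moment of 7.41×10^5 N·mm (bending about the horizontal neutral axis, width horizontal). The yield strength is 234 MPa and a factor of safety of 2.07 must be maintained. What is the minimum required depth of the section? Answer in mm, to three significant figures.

σ_allow = 234/2.07 = 113.0 MPa.
For a rectangular section σ = 6M/(bh²), so h² = 6M/(b σ_allow) = 6×741000/(29.2×113.0) = 1347 mm².
h = 36.70 mm.

h = 36.7 mm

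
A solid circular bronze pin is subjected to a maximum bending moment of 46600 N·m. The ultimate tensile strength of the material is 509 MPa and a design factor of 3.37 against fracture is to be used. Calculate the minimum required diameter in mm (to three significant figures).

d = 146 mm

σ_allow = 509/3.37 = 151.0 MPa.
For a solid circular section σ = 32M/(πd³), so d³ = 32M/(π σ_allow) = 32×4.6600×10^7/(π×151.0) = 3.143×10^6 mm³.
d = 146.5 mm.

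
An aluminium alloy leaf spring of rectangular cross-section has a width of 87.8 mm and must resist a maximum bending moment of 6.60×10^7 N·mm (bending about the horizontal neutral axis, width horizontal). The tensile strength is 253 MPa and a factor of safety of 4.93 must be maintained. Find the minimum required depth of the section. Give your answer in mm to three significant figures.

h = 296 mm

σ_allow = 253/4.93 = 51.32 MPa.
For a rectangular section σ = 6M/(bh²), so h² = 6M/(b σ_allow) = 6×6.6000×10^7/(87.8×51.32) = 87890 mm².
h = 296.5 mm.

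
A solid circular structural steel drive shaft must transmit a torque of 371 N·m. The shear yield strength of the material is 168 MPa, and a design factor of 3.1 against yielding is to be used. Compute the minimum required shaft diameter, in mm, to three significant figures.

Allowable shear stress τ_allow = 168/3.1 = 54.19 MPa.
For a solid shaft τ = 16T/(πd³), so d³ = 16T/(π τ_allow) = 16×371000/(π×54.19) = 34870 mm³.
d = (34870)^(1/3) = 32.67 mm.

d = 32.7 mm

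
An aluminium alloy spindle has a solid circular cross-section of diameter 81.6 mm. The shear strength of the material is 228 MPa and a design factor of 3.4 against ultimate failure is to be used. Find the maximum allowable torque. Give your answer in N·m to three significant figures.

τ_allow = 228/3.4 = 67.06 MPa.
For a solid shaft T_allow = τ_allow·πd³/16; πd³/16 = π×81.6³/16 = 106700 mm³.
T_allow = 67.06×106700 = 7.154×10^6 N·mm = 7154 N·m.

T_allow = 7150 N·m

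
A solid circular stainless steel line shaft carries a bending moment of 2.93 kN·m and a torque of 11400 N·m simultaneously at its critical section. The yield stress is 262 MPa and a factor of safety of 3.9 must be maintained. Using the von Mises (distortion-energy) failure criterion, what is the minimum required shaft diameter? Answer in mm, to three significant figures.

d = 116 mm

σ_allow = σ_y/n = 262/3.9 = 67.18 MPa.
For a solid shaft σ_b = 32M/(πd³) and τ = 16T/(πd³), so the von Mises stress is σ' = (16/πd³)·√(4M²+3T²).
√(4M²+3T²) = √(4×(2.930×10^6)² + 3×(1.140×10^7)²) = 2.060×10^7 N·mm.
d³ = 16×2.060×10^7/(π×67.18) = 1.561×10^6 mm³.
d = 116.0 mm.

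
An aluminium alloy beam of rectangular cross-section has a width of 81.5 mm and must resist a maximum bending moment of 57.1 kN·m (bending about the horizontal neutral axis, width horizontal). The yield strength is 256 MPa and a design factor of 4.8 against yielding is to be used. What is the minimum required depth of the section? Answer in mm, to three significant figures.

σ_allow = 256/4.8 = 53.33 MPa.
For a rectangular section σ = 6M/(bh²), so h² = 6M/(b σ_allow) = 6×5.7100×10^7/(81.5×53.33) = 78820 mm².
h = 280.7 mm.

h = 281 mm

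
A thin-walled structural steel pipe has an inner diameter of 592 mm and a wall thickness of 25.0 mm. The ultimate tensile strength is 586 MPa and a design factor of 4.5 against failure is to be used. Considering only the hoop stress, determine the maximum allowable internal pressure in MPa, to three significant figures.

p_allow = 11.0 MPa

σ_allow = 586/4.5 = 130.2 MPa.
σ_h = pD/(2t) → p_allow = 2σ_allow t/D = 2×130.2×25.0/592 = 11.00 MPa.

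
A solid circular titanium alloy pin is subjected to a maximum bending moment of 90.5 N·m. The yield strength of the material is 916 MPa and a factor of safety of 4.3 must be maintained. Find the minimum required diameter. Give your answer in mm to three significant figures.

d = 16.3 mm

σ_allow = 916/4.3 = 213.0 MPa.
For a solid circular section σ = 32M/(πd³), so d³ = 32M/(π σ_allow) = 32×90500/(π×213.0) = 4327 mm³.
d = 16.30 mm.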